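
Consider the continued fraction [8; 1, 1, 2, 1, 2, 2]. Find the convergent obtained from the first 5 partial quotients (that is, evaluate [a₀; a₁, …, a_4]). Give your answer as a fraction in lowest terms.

60/7

Use the convergent recurrence hₖ = aₖ·hₖ₋₁ + hₖ₋₂ (and likewise for the denominators kₖ):
a_0 = 8: 8/1
a_1 = 1: 9/1
a_2 = 1: 17/2
a_3 = 2: 43/5
a_4 = 1: 60/7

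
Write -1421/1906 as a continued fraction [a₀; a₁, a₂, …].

Run the Euclidean algorithm, recording each quotient:
-1421 ÷ 1906 → quotient -1, remainder 485
1906 ÷ 485 → quotient 3, remainder 451
485 ÷ 451 → quotient 1, remainder 34
451 ÷ 34 → quotient 13, remainder 9
34 ÷ 9 → quotient 3, remainder 7
9 ÷ 7 → quotient 1, remainder 2
7 ÷ 2 → quotient 3, remainder 1
2 ÷ 1 → quotient 2, remainder 0

[-1; 3, 1, 13, 3, 1, 3, 2]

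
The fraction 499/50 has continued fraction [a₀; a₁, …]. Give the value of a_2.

49

⌊499/50⌋ = 9, remainder 49
⌊50/49⌋ = 1, remainder 1
⌊49/1⌋ = 49, remainder 0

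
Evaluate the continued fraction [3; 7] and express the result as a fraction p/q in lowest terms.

Build up convergents one term at a time:
a_0 = 3: 3/1
a_1 = 7: 22/7

22/7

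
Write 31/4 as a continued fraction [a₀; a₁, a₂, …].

Repeatedly divide and take the remainder:
31 ÷ 4 → quotient 7, remainder 3
4 ÷ 3 → quotient 1, remainder 1
3 ÷ 1 → quotient 3, remainder 0

[7; 1, 3]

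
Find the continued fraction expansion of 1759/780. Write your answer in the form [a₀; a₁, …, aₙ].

⌊1759/780⌋ = 2, remainder 199
⌊780/199⌋ = 3, remainder 183
⌊199/183⌋ = 1, remainder 16
⌊183/16⌋ = 11, remainder 7
⌊16/7⌋ = 2, remainder 2
⌊7/2⌋ = 3, remainder 1
⌊2/1⌋ = 2, remainder 0

[2; 3, 1, 11, 2, 3, 2]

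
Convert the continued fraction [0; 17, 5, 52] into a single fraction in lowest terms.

261/4489

Start with 52.
5 + 1/(52/1) = 5 + 1/52 = 261/52
17 + 1/(261/52) = 17 + 52/261 = 4489/261
0 + 1/(4489/261) = 0 + 261/4489 = 261/4489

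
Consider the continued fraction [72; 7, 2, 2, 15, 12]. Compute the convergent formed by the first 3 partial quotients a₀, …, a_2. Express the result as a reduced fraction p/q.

1082/15

a_0 = 72: 72/1
a_1 = 7: 505/7
a_2 = 2: 1082/15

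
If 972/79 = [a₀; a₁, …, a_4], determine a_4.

⌊972/79⌋ = 12, remainder 24
⌊79/24⌋ = 3, remainder 7
⌊24/7⌋ = 3, remainder 3
⌊7/3⌋ = 2, remainder 1
⌊3/1⌋ = 3, remainder 0

3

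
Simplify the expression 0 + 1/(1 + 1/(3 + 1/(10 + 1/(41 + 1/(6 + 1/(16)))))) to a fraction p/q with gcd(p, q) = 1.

124074/164101

Starting at the tail and folding back:
Start with 16.
6 + 1/(16/1) = 6 + 1/16 = 97/16
41 + 1/(97/16) = 41 + 16/97 = 3993/97
10 + 1/(3993/97) = 10 + 97/3993 = 40027/3993
3 + 1/(40027/3993) = 3 + 3993/40027 = 124074/40027
1 + 1/(124074/40027) = 1 + 40027/124074 = 164101/124074
0 + 1/(164101/124074) = 0 + 124074/164101 = 124074/164101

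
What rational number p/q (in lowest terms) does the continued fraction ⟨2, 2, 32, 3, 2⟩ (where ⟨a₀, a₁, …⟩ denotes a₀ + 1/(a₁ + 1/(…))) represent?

Start with 2.
3 + 1/(2/1) = 3 + 1/2 = 7/2
32 + 1/(7/2) = 32 + 2/7 = 226/7
2 + 1/(226/7) = 2 + 7/226 = 459/226
2 + 1/(459/226) = 2 + 226/459 = 1144/459

1144/459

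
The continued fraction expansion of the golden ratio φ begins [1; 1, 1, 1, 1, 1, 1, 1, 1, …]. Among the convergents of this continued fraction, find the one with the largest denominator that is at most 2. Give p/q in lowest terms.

3/2

List convergents until the denominator exceeds the bound:
a_0 = 1: 1/1  (≤ bound)
a_1 = 1: 2/1  (≤ bound)
a_2 = 1: 3/2  (≤ bound)
a_3 = 1: 5/3  (> 2, stop)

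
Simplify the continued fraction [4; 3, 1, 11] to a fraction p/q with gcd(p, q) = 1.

Build up convergents one term at a time:
a_0 = 4: 4/1
a_1 = 3: 13/3
a_2 = 1: 17/4
a_3 = 11: 200/47

200/47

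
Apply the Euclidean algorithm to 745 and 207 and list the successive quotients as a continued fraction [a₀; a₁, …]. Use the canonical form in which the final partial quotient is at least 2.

[3; 1, 1, 2, 41]

⌊745/207⌋ = 3, remainder 124
⌊207/124⌋ = 1, remainder 83
⌊124/83⌋ = 1, remainder 41
⌊83/41⌋ = 2, remainder 1
⌊41/1⌋ = 41, remainder 0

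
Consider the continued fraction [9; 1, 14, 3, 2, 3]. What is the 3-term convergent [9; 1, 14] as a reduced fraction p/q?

a_0 = 9: 9/1
a_1 = 1: 10/1
a_2 = 14: 149/15

149/15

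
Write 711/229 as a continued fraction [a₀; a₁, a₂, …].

Run the Euclidean algorithm, recording each quotient:
711 ÷ 229 → quotient 3, remainder 24
229 ÷ 24 → quotient 9, remainder 13
24 ÷ 13 → quotient 1, remainder 11
13 ÷ 11 → quotient 1, remainder 2
11 ÷ 2 → quotient 5, remainder 1
2 ÷ 1 → quotient 2, remainder 0

[3; 9, 1, 1, 5, 2]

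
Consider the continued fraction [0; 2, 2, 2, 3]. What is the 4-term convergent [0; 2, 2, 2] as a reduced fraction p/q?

5/12

Start with 2.
2 + 1/(2/1) = 2 + 1/2 = 5/2
2 + 1/(5/2) = 2 + 2/5 = 12/5
0 + 1/(12/5) = 0 + 5/12 = 5/12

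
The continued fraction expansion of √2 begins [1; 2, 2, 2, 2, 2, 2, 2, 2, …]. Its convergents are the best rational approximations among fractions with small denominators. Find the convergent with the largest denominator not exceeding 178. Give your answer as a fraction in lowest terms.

a_0 = 1: 1/1  (≤ bound)
a_1 = 2: 3/2  (≤ bound)
a_2 = 2: 7/5  (≤ bound)
a_3 = 2: 17/12  (≤ bound)
a_4 = 2: 41/29  (≤ bound)
a_5 = 2: 99/70  (≤ bound)
a_6 = 2: 239/169  (≤ bound)
a_7 = 2: 577/408  (> 178, stop)

239/169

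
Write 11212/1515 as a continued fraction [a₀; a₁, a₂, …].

11212 ÷ 1515 → quotient 7, remainder 607
1515 ÷ 607 → quotient 2, remainder 301
607 ÷ 301 → quotient 2, remainder 5
301 ÷ 5 → quotient 60, remainder 1
5 ÷ 1 → quotient 5, remainder 0

[7; 2, 2, 60, 5]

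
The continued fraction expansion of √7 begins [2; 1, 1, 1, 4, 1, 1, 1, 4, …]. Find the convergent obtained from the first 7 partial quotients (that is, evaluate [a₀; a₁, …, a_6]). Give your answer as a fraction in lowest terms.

Collapse the nested fraction from the inside out:
Start with 1.
1 + 1/(1/1) = 1 + 1/1 = 2/1
4 + 1/(2/1) = 4 + 1/2 = 9/2
1 + 1/(9/2) = 1 + 2/9 = 11/9
1 + 1/(11/9) = 1 + 9/11 = 20/11
1 + 1/(20/11) = 1 + 11/20 = 31/20
2 + 1/(31/20) = 2 + 20/31 = 82/31

82/31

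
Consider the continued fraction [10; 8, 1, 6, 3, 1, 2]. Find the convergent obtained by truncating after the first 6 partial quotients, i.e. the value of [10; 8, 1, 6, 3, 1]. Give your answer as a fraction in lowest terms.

2599/257

Start with 1.
3 + 1/(1/1) = 3 + 1/1 = 4/1
6 + 1/(4/1) = 6 + 1/4 = 25/4
1 + 1/(25/4) = 1 + 4/25 = 29/25
8 + 1/(29/25) = 8 + 25/29 = 257/29
10 + 1/(257/29) = 10 + 29/257 = 2599/257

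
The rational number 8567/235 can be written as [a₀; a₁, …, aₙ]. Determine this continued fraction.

8567 ÷ 235 → quotient 36, remainder 107
235 ÷ 107 → quotient 2, remainder 21
107 ÷ 21 → quotient 5, remainder 2
21 ÷ 2 → quotient 10, remainder 1
2 ÷ 1 → quotient 2, remainder 0

[36; 2, 5, 10, 2]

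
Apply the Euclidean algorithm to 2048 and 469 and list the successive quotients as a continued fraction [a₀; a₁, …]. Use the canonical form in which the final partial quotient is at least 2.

Run the Euclidean algorithm, recording each quotient:
⌊2048/469⌋ = 4, remainder 172
⌊469/172⌋ = 2, remainder 125
⌊172/125⌋ = 1, remainder 47
⌊125/47⌋ = 2, remainder 31
⌊47/31⌋ = 1, remainder 16
⌊31/16⌋ = 1, remainder 15
⌊16/15⌋ = 1, remainder 1
⌊15/1⌋ = 15, remainder 0

[4; 2, 1, 2, 1, 1, 1, 15]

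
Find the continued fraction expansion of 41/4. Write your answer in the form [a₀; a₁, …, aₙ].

[10; 4]

Apply division with remainder until the remainder is 0:
41 = 10·4 + 1, so a_0 = 10
4 = 4·1 + 0, so a_1 = 4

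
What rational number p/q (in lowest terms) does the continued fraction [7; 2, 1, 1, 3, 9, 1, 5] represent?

8069/1092

Start with 5.
1 + 1/(5/1) = 1 + 1/5 = 6/5
9 + 1/(6/5) = 9 + 5/6 = 59/6
3 + 1/(59/6) = 3 + 6/59 = 183/59
1 + 1/(183/59) = 1 + 59/183 = 242/183
1 + 1/(242/183) = 1 + 183/242 = 425/242
2 + 1/(425/242) = 2 + 242/425 = 1092/425
7 + 1/(1092/425) = 7 + 425/1092 = 8069/1092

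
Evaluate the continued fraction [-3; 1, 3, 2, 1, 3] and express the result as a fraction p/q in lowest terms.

a_0 = -3: -3/1
a_1 = 1: -2/1
a_2 = 3: -9/4
a_3 = 2: -20/9
a_4 = 1: -29/13
a_5 = 3: -107/48

-107/48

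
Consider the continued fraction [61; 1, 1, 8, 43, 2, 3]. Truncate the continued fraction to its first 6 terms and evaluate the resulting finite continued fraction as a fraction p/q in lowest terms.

91248/1483

Use the convergent recurrence hₖ = aₖ·hₖ₋₁ + hₖ₋₂ (and likewise for the denominators kₖ):
a_0 = 61: 61/1
a_1 = 1: 62/1
a_2 = 1: 123/2
a_3 = 8: 1046/17
a_4 = 43: 45101/733
a_5 = 2: 91248/1483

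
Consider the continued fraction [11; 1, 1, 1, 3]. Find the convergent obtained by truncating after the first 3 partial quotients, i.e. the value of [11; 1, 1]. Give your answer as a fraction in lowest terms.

Use the convergent recurrence hₖ = aₖ·hₖ₋₁ + hₖ₋₂ (and likewise for the denominators kₖ):
a_0 = 11: 11/1
a_1 = 1: 12/1
a_2 = 1: 23/2

23/2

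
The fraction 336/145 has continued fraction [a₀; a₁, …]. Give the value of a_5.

336 = 2·145 + 46, so a_0 = 2
145 = 3·46 + 7, so a_1 = 3
46 = 6·7 + 4, so a_2 = 6
7 = 1·4 + 3, so a_3 = 1
4 = 1·3 + 1, so a_4 = 1
3 = 3·1 + 0, so a_5 = 3

3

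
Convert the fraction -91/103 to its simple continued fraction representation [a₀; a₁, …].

[-1; 8, 1, 1, 2, 2]

⌊-91/103⌋ = -1, remainder 12
⌊103/12⌋ = 8, remainder 7
⌊12/7⌋ = 1, remainder 5
⌊7/5⌋ = 1, remainder 2
⌊5/2⌋ = 2, remainder 1
⌊2/1⌋ = 2, remainder 0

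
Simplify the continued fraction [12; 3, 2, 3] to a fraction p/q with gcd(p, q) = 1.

295/24

Start with 3.
2 + 1/(3/1) = 2 + 1/3 = 7/3
3 + 1/(7/3) = 3 + 3/7 = 24/7
12 + 1/(24/7) = 12 + 7/24 = 295/24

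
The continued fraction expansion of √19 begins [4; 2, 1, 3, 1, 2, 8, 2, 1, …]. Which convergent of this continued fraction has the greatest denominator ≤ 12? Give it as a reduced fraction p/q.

48/11

a_0 = 4: 4/1  (≤ bound)
a_1 = 2: 9/2  (≤ bound)
a_2 = 1: 13/3  (≤ bound)
a_3 = 3: 48/11  (≤ bound)
a_4 = 1: 61/14  (> 12, stop)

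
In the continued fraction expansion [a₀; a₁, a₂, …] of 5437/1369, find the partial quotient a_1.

5437 ÷ 1369 → quotient 3, remainder 1330
1369 ÷ 1330 → quotient 1, remainder 39

1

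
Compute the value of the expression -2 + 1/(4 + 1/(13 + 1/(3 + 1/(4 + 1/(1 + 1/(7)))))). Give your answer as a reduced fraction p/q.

a_0 = -2: -2/1
a_1 = 4: -7/4
a_2 = 13: -93/53
a_3 = 3: -286/163
a_4 = 4: -1237/705
a_5 = 1: -1523/868
a_6 = 7: -11898/6781

-11898/6781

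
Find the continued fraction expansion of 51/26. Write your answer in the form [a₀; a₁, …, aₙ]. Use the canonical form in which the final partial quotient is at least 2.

Repeatedly divide and take the remainder:
51 ÷ 26 → quotient 1, remainder 25
26 ÷ 25 → quotient 1, remainder 1
25 ÷ 1 → quotient 25, remainder 0

[1; 1, 25]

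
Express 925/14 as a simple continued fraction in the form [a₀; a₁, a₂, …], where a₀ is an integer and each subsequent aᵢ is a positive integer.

[66; 14]

⌊925/14⌋ = 66, remainder 1
⌊14/1⌋ = 14, remainder 0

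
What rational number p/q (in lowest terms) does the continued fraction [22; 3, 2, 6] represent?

1003/45

Work from the innermost term outward:
Start with 6.
2 + 1/(6/1) = 2 + 1/6 = 13/6
3 + 1/(13/6) = 3 + 6/13 = 45/13
22 + 1/(45/13) = 22 + 13/45 = 1003/45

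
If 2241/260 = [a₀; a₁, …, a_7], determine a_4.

1

2241 = 8·260 + 161, so a_0 = 8
260 = 1·161 + 99, so a_1 = 1
161 = 1·99 + 62, so a_2 = 1
99 = 1·62 + 37, so a_3 = 1
62 = 1·37 + 25, so a_4 = 1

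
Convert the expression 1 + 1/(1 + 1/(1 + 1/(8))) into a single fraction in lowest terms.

26/17

Start with 8.
1 + 1/(8/1) = 1 + 1/8 = 9/8
1 + 1/(9/8) = 1 + 8/9 = 17/9
1 + 1/(17/9) = 1 + 9/17 = 26/17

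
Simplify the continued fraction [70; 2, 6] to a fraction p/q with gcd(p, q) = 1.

916/13

Compute successive convergents:
a_0 = 70: 70/1
a_1 = 2: 141/2
a_2 = 6: 916/13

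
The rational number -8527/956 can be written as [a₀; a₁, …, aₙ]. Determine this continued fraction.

[-9; 12, 2, 2, 2, 6]

Run the Euclidean algorithm, recording each quotient:
-8527 = -9·956 + 77, so a_0 = -9
956 = 12·77 + 32, so a_1 = 12
77 = 2·32 + 13, so a_2 = 2
32 = 2·13 + 6, so a_3 = 2
13 = 2·6 + 1, so a_4 = 2
6 = 6·1 + 0, so a_5 = 6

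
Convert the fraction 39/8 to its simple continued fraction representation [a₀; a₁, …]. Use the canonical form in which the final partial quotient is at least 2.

39 ÷ 8 → quotient 4, remainder 7
8 ÷ 7 → quotient 1, remainder 1
7 ÷ 1 → quotient 7, remainder 0

[4; 1, 7]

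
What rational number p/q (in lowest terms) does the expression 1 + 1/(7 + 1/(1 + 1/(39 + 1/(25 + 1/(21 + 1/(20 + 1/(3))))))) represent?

Start with 3.
20 + 1/(3/1) = 20 + 1/3 = 61/3
21 + 1/(61/3) = 21 + 3/61 = 1284/61
25 + 1/(1284/61) = 25 + 61/1284 = 32161/1284
39 + 1/(32161/1284) = 39 + 1284/32161 = 1255563/32161
1 + 1/(1255563/32161) = 1 + 32161/1255563 = 1287724/1255563
7 + 1/(1287724/1255563) = 7 + 1255563/1287724 = 10269631/1287724
1 + 1/(10269631/1287724) = 1 + 1287724/10269631 = 11557355/10269631

11557355/10269631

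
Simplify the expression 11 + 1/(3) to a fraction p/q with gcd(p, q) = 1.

34/3

a_0 = 11: 11/1
a_1 = 3: 34/3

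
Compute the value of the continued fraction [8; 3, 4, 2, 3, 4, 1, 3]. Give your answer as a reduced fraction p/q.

16753/2016

a_0 = 8: 8/1
a_1 = 3: 25/3
a_2 = 4: 108/13
a_3 = 2: 241/29
a_4 = 3: 831/100
a_5 = 4: 3565/429
a_6 = 1: 4396/529
a_7 = 3: 16753/2016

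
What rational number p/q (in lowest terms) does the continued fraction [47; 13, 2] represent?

Work from the innermost term outward:
Start with 2.
13 + 1/(2/1) = 13 + 1/2 = 27/2
47 + 1/(27/2) = 47 + 2/27 = 1271/27

1271/27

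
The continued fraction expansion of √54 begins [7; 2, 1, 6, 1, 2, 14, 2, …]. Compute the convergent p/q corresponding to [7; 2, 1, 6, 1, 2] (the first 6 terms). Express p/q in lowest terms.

Build up convergents one term at a time:
a_0 = 7: 7/1
a_1 = 2: 15/2
a_2 = 1: 22/3
a_3 = 6: 147/20
a_4 = 1: 169/23
a_5 = 2: 485/66

485/66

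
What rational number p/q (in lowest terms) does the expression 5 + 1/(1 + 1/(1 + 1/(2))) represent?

Start with 2.
1 + 1/(2/1) = 1 + 1/2 = 3/2
1 + 1/(3/2) = 1 + 2/3 = 5/3
5 + 1/(5/3) = 5 + 3/5 = 28/5

28/5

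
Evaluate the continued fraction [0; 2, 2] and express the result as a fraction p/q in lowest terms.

a_0 = 0: 0/1
a_1 = 2: 1/2
a_2 = 2: 2/5

2/5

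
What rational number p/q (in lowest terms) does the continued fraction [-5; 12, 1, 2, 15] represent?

-2869/583

Collapse the nested fraction from the inside out:
Start with 15.
2 + 1/(15/1) = 2 + 1/15 = 31/15
1 + 1/(31/15) = 1 + 15/31 = 46/31
12 + 1/(46/31) = 12 + 31/46 = 583/46
-5 + 1/(583/46) = -5 + 46/583 = -2869/583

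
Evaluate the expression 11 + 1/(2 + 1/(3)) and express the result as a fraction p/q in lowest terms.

80/7

Build up convergents one term at a time:
a_0 = 11: 11/1
a_1 = 2: 23/2
a_2 = 3: 80/7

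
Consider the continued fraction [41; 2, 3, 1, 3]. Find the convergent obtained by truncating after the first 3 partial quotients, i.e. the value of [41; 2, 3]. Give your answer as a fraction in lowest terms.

290/7

Use the convergent recurrence hₖ = aₖ·hₖ₋₁ + hₖ₋₂ (and likewise for the denominators kₖ):
a_0 = 41: 41/1
a_1 = 2: 83/2
a_2 = 3: 290/7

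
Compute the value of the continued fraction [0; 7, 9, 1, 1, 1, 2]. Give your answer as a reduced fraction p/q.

77/547

Start with 2.
1 + 1/(2/1) = 1 + 1/2 = 3/2
1 + 1/(3/2) = 1 + 2/3 = 5/3
1 + 1/(5/3) = 1 + 3/5 = 8/5
9 + 1/(8/5) = 9 + 5/8 = 77/8
7 + 1/(77/8) = 7 + 8/77 = 547/77
0 + 1/(547/77) = 0 + 77/547 = 77/547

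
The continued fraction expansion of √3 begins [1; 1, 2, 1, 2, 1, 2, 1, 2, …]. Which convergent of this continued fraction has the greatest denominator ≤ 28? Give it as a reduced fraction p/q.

a_0 = 1: 1/1  (≤ bound)
a_1 = 1: 2/1  (≤ bound)
a_2 = 2: 5/3  (≤ bound)
a_3 = 1: 7/4  (≤ bound)
a_4 = 2: 19/11  (≤ bound)
a_5 = 1: 26/15  (≤ bound)
a_6 = 2: 71/41  (> 28, stop)

26/15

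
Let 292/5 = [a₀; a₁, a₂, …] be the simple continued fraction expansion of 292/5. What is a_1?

2

⌊292/5⌋ = 58, remainder 2
⌊5/2⌋ = 2, remainder 1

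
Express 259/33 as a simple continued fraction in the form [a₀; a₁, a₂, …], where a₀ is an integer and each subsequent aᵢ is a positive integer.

[7; 1, 5, 1, 1, 2]

259 = 7·33 + 28, so a_0 = 7
33 = 1·28 + 5, so a_1 = 1
28 = 5·5 + 3, so a_2 = 5
5 = 1·3 + 2, so a_3 = 1
3 = 1·2 + 1, so a_4 = 1
2 = 2·1 + 0, so a_5 = 2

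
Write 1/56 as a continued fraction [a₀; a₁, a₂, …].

1 ÷ 56 → quotient 0, remainder 1
56 ÷ 1 → quotient 56, remainder 0

[0; 56]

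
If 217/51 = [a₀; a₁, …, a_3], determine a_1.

Repeatedly divide and take the remainder:
217 = 4·51 + 13, so a_0 = 4
51 = 3·13 + 12, so a_1 = 3

3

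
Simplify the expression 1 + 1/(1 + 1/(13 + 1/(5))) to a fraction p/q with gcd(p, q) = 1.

137/71

a_0 = 1: 1/1
a_1 = 1: 2/1
a_2 = 13: 27/14
a_3 = 5: 137/71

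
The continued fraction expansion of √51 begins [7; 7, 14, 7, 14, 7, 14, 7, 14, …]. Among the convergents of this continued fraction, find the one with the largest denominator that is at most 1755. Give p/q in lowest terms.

List convergents until the denominator exceeds the bound:
a_0 = 7: 7/1  (≤ bound)
a_1 = 7: 50/7  (≤ bound)
a_2 = 14: 707/99  (≤ bound)
a_3 = 7: 4999/700  (≤ bound)
a_4 = 14: 70693/9899  (> 1755, stop)

4999/700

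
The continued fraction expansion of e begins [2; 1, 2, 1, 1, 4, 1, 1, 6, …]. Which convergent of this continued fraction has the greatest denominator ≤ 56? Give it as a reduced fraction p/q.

a_0 = 2: 2/1  (≤ bound)
a_1 = 1: 3/1  (≤ bound)
a_2 = 2: 8/3  (≤ bound)
a_3 = 1: 11/4  (≤ bound)
a_4 = 1: 19/7  (≤ bound)
a_5 = 4: 87/32  (≤ bound)
a_6 = 1: 106/39  (≤ bound)
a_7 = 1: 193/71  (> 56, stop)

106/39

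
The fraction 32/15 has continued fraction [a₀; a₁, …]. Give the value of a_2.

32 = 2·15 + 2, so a_0 = 2
15 = 7·2 + 1, so a_1 = 7
2 = 2·1 + 0, so a_2 = 2

2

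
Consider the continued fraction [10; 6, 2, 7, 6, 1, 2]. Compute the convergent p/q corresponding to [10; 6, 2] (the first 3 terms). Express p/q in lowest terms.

132/13

a_0 = 10: 10/1
a_1 = 6: 61/6
a_2 = 2: 132/13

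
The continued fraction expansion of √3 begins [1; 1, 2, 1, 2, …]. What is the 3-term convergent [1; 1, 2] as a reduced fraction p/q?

Start with 2.
1 + 1/(2/1) = 1 + 1/2 = 3/2
1 + 1/(3/2) = 1 + 2/3 = 5/3

5/3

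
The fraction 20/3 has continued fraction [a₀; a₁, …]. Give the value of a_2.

2

20 ÷ 3 → quotient 6, remainder 2
3 ÷ 2 → quotient 1, remainder 1
2 ÷ 1 → quotient 2, remainder 0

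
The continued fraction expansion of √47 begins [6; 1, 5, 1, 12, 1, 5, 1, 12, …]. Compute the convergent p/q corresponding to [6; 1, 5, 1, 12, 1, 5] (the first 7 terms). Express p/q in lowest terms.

3942/575

Start with 5.
1 + 1/(5/1) = 1 + 1/5 = 6/5
12 + 1/(6/5) = 12 + 5/6 = 77/6
1 + 1/(77/6) = 1 + 6/77 = 83/77
5 + 1/(83/77) = 5 + 77/83 = 492/83
1 + 1/(492/83) = 1 + 83/492 = 575/492
6 + 1/(575/492) = 6 + 492/575 = 3942/575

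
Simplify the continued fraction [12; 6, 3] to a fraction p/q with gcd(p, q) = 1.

231/19

Start with 3.
6 + 1/(3/1) = 6 + 1/3 = 19/3
12 + 1/(19/3) = 12 + 3/19 = 231/19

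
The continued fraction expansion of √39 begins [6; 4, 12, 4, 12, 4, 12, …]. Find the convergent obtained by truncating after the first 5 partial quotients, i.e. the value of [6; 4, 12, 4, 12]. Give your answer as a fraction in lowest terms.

15294/2449

a_0 = 6: 6/1
a_1 = 4: 25/4
a_2 = 12: 306/49
a_3 = 4: 1249/200
a_4 = 12: 15294/2449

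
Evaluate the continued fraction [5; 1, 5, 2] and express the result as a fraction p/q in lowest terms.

Collapse the nested fraction from the inside out:
Start with 2.
5 + 1/(2/1) = 5 + 1/2 = 11/2
1 + 1/(11/2) = 1 + 2/11 = 13/11
5 + 1/(13/11) = 5 + 11/13 = 76/13

76/13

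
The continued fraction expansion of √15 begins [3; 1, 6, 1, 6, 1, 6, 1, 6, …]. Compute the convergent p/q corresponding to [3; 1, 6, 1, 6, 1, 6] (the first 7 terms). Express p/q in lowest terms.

Start with 6.
1 + 1/(6/1) = 1 + 1/6 = 7/6
6 + 1/(7/6) = 6 + 6/7 = 48/7
1 + 1/(48/7) = 1 + 7/48 = 55/48
6 + 1/(55/48) = 6 + 48/55 = 378/55
1 + 1/(378/55) = 1 + 55/378 = 433/378
3 + 1/(433/378) = 3 + 378/433 = 1677/433

1677/433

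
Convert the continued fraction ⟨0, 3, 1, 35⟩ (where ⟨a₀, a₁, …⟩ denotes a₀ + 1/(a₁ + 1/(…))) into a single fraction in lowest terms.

Start with 35.
1 + 1/(35/1) = 1 + 1/35 = 36/35
3 + 1/(36/35) = 3 + 35/36 = 143/36
0 + 1/(143/36) = 0 + 36/143 = 36/143

36/143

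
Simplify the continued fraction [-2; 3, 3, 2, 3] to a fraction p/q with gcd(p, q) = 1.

Start with 3.
2 + 1/(3/1) = 2 + 1/3 = 7/3
3 + 1/(7/3) = 3 + 3/7 = 24/7
3 + 1/(24/7) = 3 + 7/24 = 79/24
-2 + 1/(79/24) = -2 + 24/79 = -134/79

-134/79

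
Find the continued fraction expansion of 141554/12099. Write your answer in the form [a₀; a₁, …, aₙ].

⌊141554/12099⌋ = 11, remainder 8465
⌊12099/8465⌋ = 1, remainder 3634
⌊8465/3634⌋ = 2, remainder 1197
⌊3634/1197⌋ = 3, remainder 43
⌊1197/43⌋ = 27, remainder 36
⌊43/36⌋ = 1, remainder 7
⌊36/7⌋ = 5, remainder 1
⌊7/1⌋ = 7, remainder 0

[11; 1, 2, 3, 27, 1, 5, 7]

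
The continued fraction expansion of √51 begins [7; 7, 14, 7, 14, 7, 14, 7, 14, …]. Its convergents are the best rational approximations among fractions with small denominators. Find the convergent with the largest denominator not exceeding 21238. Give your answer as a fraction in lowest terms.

70693/9899

List convergents until the denominator exceeds the bound:
a_0 = 7: 7/1  (≤ bound)
a_1 = 7: 50/7  (≤ bound)
a_2 = 14: 707/99  (≤ bound)
a_3 = 7: 4999/700  (≤ bound)
a_4 = 14: 70693/9899  (≤ bound)
a_5 = 7: 499850/69993  (> 21238, stop)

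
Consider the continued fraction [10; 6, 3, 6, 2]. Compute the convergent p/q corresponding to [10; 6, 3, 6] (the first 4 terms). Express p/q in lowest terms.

a_0 = 10: 10/1
a_1 = 6: 61/6
a_2 = 3: 193/19
a_3 = 6: 1219/120

1219/120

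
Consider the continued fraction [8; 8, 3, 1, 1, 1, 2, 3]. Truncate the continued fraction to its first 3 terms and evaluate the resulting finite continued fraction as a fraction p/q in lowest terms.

Collapse the nested fraction from the inside out:
Start with 3.
8 + 1/(3/1) = 8 + 1/3 = 25/3
8 + 1/(25/3) = 8 + 3/25 = 203/25

203/25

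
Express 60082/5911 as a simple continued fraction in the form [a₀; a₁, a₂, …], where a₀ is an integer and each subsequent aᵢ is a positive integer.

[10; 6, 12, 3, 3, 2, 3]

60082 ÷ 5911 → quotient 10, remainder 972
5911 ÷ 972 → quotient 6, remainder 79
972 ÷ 79 → quotient 12, remainder 24
79 ÷ 24 → quotient 3, remainder 7
24 ÷ 7 → quotient 3, remainder 3
7 ÷ 3 → quotient 2, remainder 1
3 ÷ 1 → quotient 3, remainder 0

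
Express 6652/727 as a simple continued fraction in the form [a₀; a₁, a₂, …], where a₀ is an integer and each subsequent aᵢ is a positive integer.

[9; 6, 1, 2, 36]

Apply division with remainder until the remainder is 0:
6652 ÷ 727 → quotient 9, remainder 109
727 ÷ 109 → quotient 6, remainder 73
109 ÷ 73 → quotient 1, remainder 36
73 ÷ 36 → quotient 2, remainder 1
36 ÷ 1 → quotient 36, remainder 0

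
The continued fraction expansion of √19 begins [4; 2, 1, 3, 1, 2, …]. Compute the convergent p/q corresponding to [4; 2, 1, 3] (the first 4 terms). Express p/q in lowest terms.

a_0 = 4: 4/1
a_1 = 2: 9/2
a_2 = 1: 13/3
a_3 = 3: 48/11

48/11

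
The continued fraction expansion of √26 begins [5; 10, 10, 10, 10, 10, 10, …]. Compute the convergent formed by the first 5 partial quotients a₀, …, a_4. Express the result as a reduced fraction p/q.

Start with 10.
10 + 1/(10/1) = 10 + 1/10 = 101/10
10 + 1/(101/10) = 10 + 10/101 = 1020/101
10 + 1/(1020/101) = 10 + 101/1020 = 10301/1020
5 + 1/(10301/1020) = 5 + 1020/10301 = 52525/10301

52525/10301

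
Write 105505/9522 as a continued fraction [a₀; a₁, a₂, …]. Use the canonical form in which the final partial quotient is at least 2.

105505 = 11·9522 + 763, so a_0 = 11
9522 = 12·763 + 366, so a_1 = 12
763 = 2·366 + 31, so a_2 = 2
366 = 11·31 + 25, so a_3 = 11
31 = 1·25 + 6, so a_4 = 1
25 = 4·6 + 1, so a_5 = 4
6 = 6·1 + 0, so a_6 = 6

[11; 12, 2, 11, 1, 4, 6]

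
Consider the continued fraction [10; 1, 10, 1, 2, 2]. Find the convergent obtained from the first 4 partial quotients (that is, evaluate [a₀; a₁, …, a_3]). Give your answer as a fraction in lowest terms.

Start with 1.
10 + 1/(1/1) = 10 + 1/1 = 11/1
1 + 1/(11/1) = 1 + 1/11 = 12/11
10 + 1/(12/11) = 10 + 11/12 = 131/12

131/12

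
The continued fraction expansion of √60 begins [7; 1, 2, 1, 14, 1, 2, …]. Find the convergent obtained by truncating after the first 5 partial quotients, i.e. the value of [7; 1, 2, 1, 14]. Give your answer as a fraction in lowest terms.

Start with 14.
1 + 1/(14/1) = 1 + 1/14 = 15/14
2 + 1/(15/14) = 2 + 14/15 = 44/15
1 + 1/(44/15) = 1 + 15/44 = 59/44
7 + 1/(59/44) = 7 + 44/59 = 457/59

457/59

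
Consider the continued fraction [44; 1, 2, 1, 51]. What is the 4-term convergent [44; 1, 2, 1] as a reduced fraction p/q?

Starting at the tail and folding back:
Start with 1.
2 + 1/(1/1) = 2 + 1/1 = 3/1
1 + 1/(3/1) = 1 + 1/3 = 4/3
44 + 1/(4/3) = 44 + 3/4 = 179/4

179/4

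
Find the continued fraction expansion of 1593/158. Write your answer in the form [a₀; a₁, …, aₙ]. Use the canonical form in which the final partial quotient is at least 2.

1593 = 10·158 + 13, so a_0 = 10
158 = 12·13 + 2, so a_1 = 12
13 = 6·2 + 1, so a_2 = 6
2 = 2·1 + 0, so a_3 = 2

[10; 12, 6, 2]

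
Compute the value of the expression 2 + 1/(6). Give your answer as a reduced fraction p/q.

Build up convergents one term at a time:
a_0 = 2: 2/1
a_1 = 6: 13/6

13/6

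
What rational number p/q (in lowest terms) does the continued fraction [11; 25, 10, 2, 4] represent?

a_0 = 11: 11/1
a_1 = 25: 276/25
a_2 = 10: 2771/251
a_3 = 2: 5818/527
a_4 = 4: 26043/2359

26043/2359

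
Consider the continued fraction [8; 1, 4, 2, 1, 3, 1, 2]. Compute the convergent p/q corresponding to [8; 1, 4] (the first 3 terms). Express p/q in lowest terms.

44/5

a_0 = 8: 8/1
a_1 = 1: 9/1
a_2 = 4: 44/5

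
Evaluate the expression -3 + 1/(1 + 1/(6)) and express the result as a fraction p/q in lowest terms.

Use the convergent recurrence hₖ = aₖ·hₖ₋₁ + hₖ₋₂ (and likewise for the denominators kₖ):
a_0 = -3: -3/1
a_1 = 1: -2/1
a_2 = 6: -15/7

-15/7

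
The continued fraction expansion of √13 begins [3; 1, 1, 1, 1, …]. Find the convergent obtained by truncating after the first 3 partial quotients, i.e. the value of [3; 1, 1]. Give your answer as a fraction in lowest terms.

Start with 1.
1 + 1/(1/1) = 1 + 1/1 = 2/1
3 + 1/(2/1) = 3 + 1/2 = 7/2

7/2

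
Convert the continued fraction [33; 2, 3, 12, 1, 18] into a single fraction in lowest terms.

a_0 = 33: 33/1
a_1 = 2: 67/2
a_2 = 3: 234/7
a_3 = 12: 2875/86
a_4 = 1: 3109/93
a_5 = 18: 58837/1760

58837/1760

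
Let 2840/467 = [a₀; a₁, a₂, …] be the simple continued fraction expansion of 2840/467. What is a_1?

12

Run the Euclidean algorithm, recording each quotient:
2840 = 6·467 + 38, so a_0 = 6
467 = 12·38 + 11, so a_1 = 12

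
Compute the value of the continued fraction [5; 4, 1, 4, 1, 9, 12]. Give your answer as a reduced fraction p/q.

17959/3449

Build up convergents one term at a time:
a_0 = 5: 5/1
a_1 = 4: 21/4
a_2 = 1: 26/5
a_3 = 4: 125/24
a_4 = 1: 151/29
a_5 = 9: 1484/285
a_6 = 12: 17959/3449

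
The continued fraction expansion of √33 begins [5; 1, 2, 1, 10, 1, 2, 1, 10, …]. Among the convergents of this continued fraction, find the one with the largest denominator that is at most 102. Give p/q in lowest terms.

a_0 = 5: 5/1  (≤ bound)
a_1 = 1: 6/1  (≤ bound)
a_2 = 2: 17/3  (≤ bound)
a_3 = 1: 23/4  (≤ bound)
a_4 = 10: 247/43  (≤ bound)
a_5 = 1: 270/47  (≤ bound)
a_6 = 2: 787/137  (> 102, stop)

270/47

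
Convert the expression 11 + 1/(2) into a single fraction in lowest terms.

23/2

Compute successive convergents:
a_0 = 11: 11/1
a_1 = 2: 23/2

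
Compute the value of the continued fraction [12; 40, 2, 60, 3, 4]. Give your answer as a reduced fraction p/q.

769869/64024

Collapse the nested fraction from the inside out:
Start with 4.
3 + 1/(4/1) = 3 + 1/4 = 13/4
60 + 1/(13/4) = 60 + 4/13 = 784/13
2 + 1/(784/13) = 2 + 13/784 = 1581/784
40 + 1/(1581/784) = 40 + 784/1581 = 64024/1581
12 + 1/(64024/1581) = 12 + 1581/64024 = 769869/64024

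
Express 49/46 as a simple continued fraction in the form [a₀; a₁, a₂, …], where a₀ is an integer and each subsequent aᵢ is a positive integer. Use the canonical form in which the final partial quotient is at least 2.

49 = 1·46 + 3, so a_0 = 1
46 = 15·3 + 1, so a_1 = 15
3 = 3·1 + 0, so a_2 = 3

[1; 15, 3]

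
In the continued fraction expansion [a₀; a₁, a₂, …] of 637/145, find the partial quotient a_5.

5

637 = 4·145 + 57, so a_0 = 4
145 = 2·57 + 31, so a_1 = 2
57 = 1·31 + 26, so a_2 = 1
31 = 1·26 + 5, so a_3 = 1
26 = 5·5 + 1, so a_4 = 5
5 = 5·1 + 0, so a_5 = 5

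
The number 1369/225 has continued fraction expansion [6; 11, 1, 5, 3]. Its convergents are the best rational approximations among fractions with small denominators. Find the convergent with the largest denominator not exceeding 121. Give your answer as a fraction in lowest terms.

a_0 = 6: 6/1  (≤ bound)
a_1 = 11: 67/11  (≤ bound)
a_2 = 1: 73/12  (≤ bound)
a_3 = 5: 432/71  (≤ bound)
a_4 = 3: 1369/225  (> 121, stop)

432/71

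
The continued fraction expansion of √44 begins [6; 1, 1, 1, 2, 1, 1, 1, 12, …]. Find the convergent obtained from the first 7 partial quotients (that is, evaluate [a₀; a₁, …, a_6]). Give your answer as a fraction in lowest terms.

126/19

a_0 = 6: 6/1
a_1 = 1: 7/1
a_2 = 1: 13/2
a_3 = 1: 20/3
a_4 = 2: 53/8
a_5 = 1: 73/11
a_6 = 1: 126/19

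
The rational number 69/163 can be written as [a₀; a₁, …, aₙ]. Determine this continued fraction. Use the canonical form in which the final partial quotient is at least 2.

Apply division with remainder until the remainder is 0:
⌊69/163⌋ = 0, remainder 69
⌊163/69⌋ = 2, remainder 25
⌊69/25⌋ = 2, remainder 19
⌊25/19⌋ = 1, remainder 6
⌊19/6⌋ = 3, remainder 1
⌊6/1⌋ = 6, remainder 0

[0; 2, 2, 1, 3, 6]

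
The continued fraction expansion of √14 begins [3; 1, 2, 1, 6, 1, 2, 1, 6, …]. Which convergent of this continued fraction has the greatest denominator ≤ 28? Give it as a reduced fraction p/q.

101/27

List convergents until the denominator exceeds the bound:
a_0 = 3: 3/1  (≤ bound)
a_1 = 1: 4/1  (≤ bound)
a_2 = 2: 11/3  (≤ bound)
a_3 = 1: 15/4  (≤ bound)
a_4 = 6: 101/27  (≤ bound)
a_5 = 1: 116/31  (> 28, stop)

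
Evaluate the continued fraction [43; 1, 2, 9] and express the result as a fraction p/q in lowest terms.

1223/28

Compute successive convergents:
a_0 = 43: 43/1
a_1 = 1: 44/1
a_2 = 2: 131/3
a_3 = 9: 1223/28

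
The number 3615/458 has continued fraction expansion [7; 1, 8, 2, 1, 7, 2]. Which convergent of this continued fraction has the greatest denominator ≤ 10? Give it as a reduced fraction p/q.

71/9

a_0 = 7: 7/1  (≤ bound)
a_1 = 1: 8/1  (≤ bound)
a_2 = 8: 71/9  (≤ bound)
a_3 = 2: 150/19  (> 10, stop)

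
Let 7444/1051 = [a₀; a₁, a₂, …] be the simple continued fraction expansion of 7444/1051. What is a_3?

Run the Euclidean algorithm, recording each quotient:
7444 ÷ 1051 → quotient 7, remainder 87
1051 ÷ 87 → quotient 12, remainder 7
87 ÷ 7 → quotient 12, remainder 3
7 ÷ 3 → quotient 2, remainder 1

2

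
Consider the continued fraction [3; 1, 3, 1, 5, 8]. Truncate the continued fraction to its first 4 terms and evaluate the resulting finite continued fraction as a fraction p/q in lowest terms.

19/5

Use the convergent recurrence hₖ = aₖ·hₖ₋₁ + hₖ₋₂ (and likewise for the denominators kₖ):
a_0 = 3: 3/1
a_1 = 1: 4/1
a_2 = 3: 15/4
a_3 = 1: 19/5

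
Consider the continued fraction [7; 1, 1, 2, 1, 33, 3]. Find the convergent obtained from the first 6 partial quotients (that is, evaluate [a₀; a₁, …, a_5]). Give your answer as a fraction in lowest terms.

1787/236

Build up convergents one term at a time:
a_0 = 7: 7/1
a_1 = 1: 8/1
a_2 = 1: 15/2
a_3 = 2: 38/5
a_4 = 1: 53/7
a_5 = 33: 1787/236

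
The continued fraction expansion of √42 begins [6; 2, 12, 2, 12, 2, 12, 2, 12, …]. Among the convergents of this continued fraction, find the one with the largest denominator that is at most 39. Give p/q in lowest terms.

a_0 = 6: 6/1  (≤ bound)
a_1 = 2: 13/2  (≤ bound)
a_2 = 12: 162/25  (≤ bound)
a_3 = 2: 337/52  (> 39, stop)

162/25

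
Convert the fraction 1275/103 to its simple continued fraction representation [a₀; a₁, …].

Apply division with remainder until the remainder is 0:
⌊1275/103⌋ = 12, remainder 39
⌊103/39⌋ = 2, remainder 25
⌊39/25⌋ = 1, remainder 14
⌊25/14⌋ = 1, remainder 11
⌊14/11⌋ = 1, remainder 3
⌊11/3⌋ = 3, remainder 2
⌊3/2⌋ = 1, remainder 1
⌊2/1⌋ = 2, remainder 0

[12; 2, 1, 1, 1, 3, 1, 2]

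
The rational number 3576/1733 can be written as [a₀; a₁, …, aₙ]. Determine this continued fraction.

[2; 15, 1, 3, 13, 2]

⌊3576/1733⌋ = 2, remainder 110
⌊1733/110⌋ = 15, remainder 83
⌊110/83⌋ = 1, remainder 27
⌊83/27⌋ = 3, remainder 2
⌊27/2⌋ = 13, remainder 1
⌊2/1⌋ = 2, remainder 0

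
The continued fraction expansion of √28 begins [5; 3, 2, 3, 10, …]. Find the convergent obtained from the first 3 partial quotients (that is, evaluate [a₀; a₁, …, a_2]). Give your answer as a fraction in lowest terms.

Compute successive convergents:
a_0 = 5: 5/1
a_1 = 3: 16/3
a_2 = 2: 37/7

37/7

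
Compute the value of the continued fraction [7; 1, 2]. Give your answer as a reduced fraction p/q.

23/3

Start with 2.
1 + 1/(2/1) = 1 + 1/2 = 3/2
7 + 1/(3/2) = 7 + 2/3 = 23/3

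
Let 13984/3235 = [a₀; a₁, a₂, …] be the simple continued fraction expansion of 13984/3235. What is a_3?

7

13984 = 4·3235 + 1044, so a_0 = 4
3235 = 3·1044 + 103, so a_1 = 3
1044 = 10·103 + 14, so a_2 = 10
103 = 7·14 + 5, so a_3 = 7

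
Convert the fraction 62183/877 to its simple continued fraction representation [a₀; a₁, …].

[70; 1, 9, 2, 3, 1, 2, 3]

62183 ÷ 877 → quotient 70, remainder 793
877 ÷ 793 → quotient 1, remainder 84
793 ÷ 84 → quotient 9, remainder 37
84 ÷ 37 → quotient 2, remainder 10
37 ÷ 10 → quotient 3, remainder 7
10 ÷ 7 → quotient 1, remainder 3
7 ÷ 3 → quotient 2, remainder 1
3 ÷ 1 → quotient 3, remainder 0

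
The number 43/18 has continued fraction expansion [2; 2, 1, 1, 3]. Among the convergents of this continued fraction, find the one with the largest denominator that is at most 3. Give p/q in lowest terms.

a_0 = 2: 2/1  (≤ bound)
a_1 = 2: 5/2  (≤ bound)
a_2 = 1: 7/3  (≤ bound)
a_3 = 1: 12/5  (> 3, stop)

7/3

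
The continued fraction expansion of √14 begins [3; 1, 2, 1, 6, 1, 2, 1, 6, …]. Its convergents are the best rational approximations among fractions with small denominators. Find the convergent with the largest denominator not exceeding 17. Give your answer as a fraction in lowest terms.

15/4

a_0 = 3: 3/1  (≤ bound)
a_1 = 1: 4/1  (≤ bound)
a_2 = 2: 11/3  (≤ bound)
a_3 = 1: 15/4  (≤ bound)
a_4 = 6: 101/27  (> 17, stop)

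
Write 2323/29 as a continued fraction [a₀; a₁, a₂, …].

Repeatedly divide and take the remainder:
⌊2323/29⌋ = 80, remainder 3
⌊29/3⌋ = 9, remainder 2
⌊3/2⌋ = 1, remainder 1
⌊2/1⌋ = 2, remainder 0

[80; 9, 1, 2]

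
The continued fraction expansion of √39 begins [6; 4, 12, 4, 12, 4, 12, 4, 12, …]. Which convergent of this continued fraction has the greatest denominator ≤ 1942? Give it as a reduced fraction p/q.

1249/200

List convergents until the denominator exceeds the bound:
a_0 = 6: 6/1  (≤ bound)
a_1 = 4: 25/4  (≤ bound)
a_2 = 12: 306/49  (≤ bound)
a_3 = 4: 1249/200  (≤ bound)
a_4 = 12: 15294/2449  (> 1942, stop)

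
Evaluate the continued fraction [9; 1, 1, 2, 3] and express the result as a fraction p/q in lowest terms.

163/17

Starting at the tail and folding back:
Start with 3.
2 + 1/(3/1) = 2 + 1/3 = 7/3
1 + 1/(7/3) = 1 + 3/7 = 10/7
1 + 1/(10/7) = 1 + 7/10 = 17/10
9 + 1/(17/10) = 9 + 10/17 = 163/17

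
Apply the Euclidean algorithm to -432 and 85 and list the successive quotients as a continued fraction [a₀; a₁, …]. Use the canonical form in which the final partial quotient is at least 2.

⌊-432/85⌋ = -6, remainder 78
⌊85/78⌋ = 1, remainder 7
⌊78/7⌋ = 11, remainder 1
⌊7/1⌋ = 7, remainder 0

[-6; 1, 11, 7]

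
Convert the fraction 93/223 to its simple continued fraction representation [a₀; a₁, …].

[0; 2, 2, 1, 1, 18]

93 = 0·223 + 93, so a_0 = 0
223 = 2·93 + 37, so a_1 = 2
93 = 2·37 + 19, so a_2 = 2
37 = 1·19 + 18, so a_3 = 1
19 = 1·18 + 1, so a_4 = 1
18 = 18·1 + 0, so a_5 = 18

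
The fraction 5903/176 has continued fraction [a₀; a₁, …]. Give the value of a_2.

⌊5903/176⌋ = 33, remainder 95
⌊176/95⌋ = 1, remainder 81
⌊95/81⌋ = 1, remainder 14

1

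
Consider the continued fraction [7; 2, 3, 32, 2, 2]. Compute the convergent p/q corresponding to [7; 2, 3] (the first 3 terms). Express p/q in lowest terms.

Starting at the tail and folding back:
Start with 3.
2 + 1/(3/1) = 2 + 1/3 = 7/3
7 + 1/(7/3) = 7 + 3/7 = 52/7

52/7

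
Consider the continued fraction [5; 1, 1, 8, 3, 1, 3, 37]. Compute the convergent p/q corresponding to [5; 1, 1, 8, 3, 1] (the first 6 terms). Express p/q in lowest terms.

387/70

Build up convergents one term at a time:
a_0 = 5: 5/1
a_1 = 1: 6/1
a_2 = 1: 11/2
a_3 = 8: 94/17
a_4 = 3: 293/53
a_5 = 1: 387/70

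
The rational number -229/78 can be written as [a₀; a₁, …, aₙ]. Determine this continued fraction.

⌊-229/78⌋ = -3, remainder 5
⌊78/5⌋ = 15, remainder 3
⌊5/3⌋ = 1, remainder 2
⌊3/2⌋ = 1, remainder 1
⌊2/1⌋ = 2, remainder 0

[-3; 15, 1, 1, 2]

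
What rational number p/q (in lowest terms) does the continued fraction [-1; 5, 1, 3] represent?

-19/23

Start with 3.
1 + 1/(3/1) = 1 + 1/3 = 4/3
5 + 1/(4/3) = 5 + 3/4 = 23/4
-1 + 1/(23/4) = -1 + 4/23 = -19/23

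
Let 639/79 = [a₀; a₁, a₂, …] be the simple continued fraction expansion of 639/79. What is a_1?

Apply division with remainder until the remainder is 0:
639 = 8·79 + 7, so a_0 = 8
79 = 11·7 + 2, so a_1 = 11

11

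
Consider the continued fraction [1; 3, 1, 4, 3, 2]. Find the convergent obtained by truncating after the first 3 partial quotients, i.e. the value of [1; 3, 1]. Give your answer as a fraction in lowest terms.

a_0 = 1: 1/1
a_1 = 3: 4/3
a_2 = 1: 5/4

5/4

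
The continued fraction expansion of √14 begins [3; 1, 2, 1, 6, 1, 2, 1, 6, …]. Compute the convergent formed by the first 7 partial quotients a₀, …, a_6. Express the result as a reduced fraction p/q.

Work from the innermost term outward:
Start with 2.
1 + 1/(2/1) = 1 + 1/2 = 3/2
6 + 1/(3/2) = 6 + 2/3 = 20/3
1 + 1/(20/3) = 1 + 3/20 = 23/20
2 + 1/(23/20) = 2 + 20/23 = 66/23
1 + 1/(66/23) = 1 + 23/66 = 89/66
3 + 1/(89/66) = 3 + 66/89 = 333/89

333/89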